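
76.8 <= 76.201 False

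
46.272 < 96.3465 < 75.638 False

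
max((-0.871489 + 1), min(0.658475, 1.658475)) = 0.658475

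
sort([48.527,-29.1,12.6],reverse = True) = [48.527,12.6,-29.1]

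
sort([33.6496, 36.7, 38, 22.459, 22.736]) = [22.459, 22.736, 33.6496, 36.7, 38]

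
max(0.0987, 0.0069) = 0.0987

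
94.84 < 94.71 False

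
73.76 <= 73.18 False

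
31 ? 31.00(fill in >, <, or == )==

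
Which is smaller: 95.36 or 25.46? 25.46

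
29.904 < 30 True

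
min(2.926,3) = 2.926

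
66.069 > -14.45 True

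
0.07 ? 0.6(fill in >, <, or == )<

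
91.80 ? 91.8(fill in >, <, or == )==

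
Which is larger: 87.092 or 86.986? 87.092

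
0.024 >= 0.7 False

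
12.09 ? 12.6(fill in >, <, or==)<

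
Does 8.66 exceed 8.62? Yes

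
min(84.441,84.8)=84.441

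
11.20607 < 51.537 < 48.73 False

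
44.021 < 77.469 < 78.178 True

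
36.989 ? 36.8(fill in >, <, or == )>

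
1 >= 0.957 True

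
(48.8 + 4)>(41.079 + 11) True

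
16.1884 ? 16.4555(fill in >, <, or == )<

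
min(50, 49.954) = 49.954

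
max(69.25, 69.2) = 69.25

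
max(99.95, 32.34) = 99.95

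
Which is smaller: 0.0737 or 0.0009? 0.0009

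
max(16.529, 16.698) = 16.698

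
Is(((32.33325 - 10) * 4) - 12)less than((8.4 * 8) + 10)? No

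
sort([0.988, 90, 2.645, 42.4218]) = [0.988, 2.645, 42.4218, 90]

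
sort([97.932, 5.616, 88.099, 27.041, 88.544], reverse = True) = [97.932, 88.544, 88.099, 27.041, 5.616]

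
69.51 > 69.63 False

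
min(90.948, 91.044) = 90.948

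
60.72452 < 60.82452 True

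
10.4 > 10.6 False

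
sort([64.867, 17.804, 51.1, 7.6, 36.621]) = [7.6, 17.804, 36.621, 51.1, 64.867]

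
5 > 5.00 False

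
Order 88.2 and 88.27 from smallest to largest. 88.2, 88.27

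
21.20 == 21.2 True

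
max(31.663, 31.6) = 31.663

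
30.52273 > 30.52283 False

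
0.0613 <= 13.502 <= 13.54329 True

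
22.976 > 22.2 True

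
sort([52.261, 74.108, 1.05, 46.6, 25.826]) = [1.05, 25.826, 46.6, 52.261, 74.108]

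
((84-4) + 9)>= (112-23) True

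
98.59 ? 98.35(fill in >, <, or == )>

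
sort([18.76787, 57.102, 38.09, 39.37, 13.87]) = [13.87, 18.76787, 38.09, 39.37, 57.102]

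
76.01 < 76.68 True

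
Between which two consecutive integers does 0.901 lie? 0 and 1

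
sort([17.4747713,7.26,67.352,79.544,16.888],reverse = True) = [79.544,67.352,17.4747713,16.888,7.26]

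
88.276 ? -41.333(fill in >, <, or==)>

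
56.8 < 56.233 False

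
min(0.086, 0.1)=0.086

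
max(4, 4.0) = 4.0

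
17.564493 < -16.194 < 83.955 False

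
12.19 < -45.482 False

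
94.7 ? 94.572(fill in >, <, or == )>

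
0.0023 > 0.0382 False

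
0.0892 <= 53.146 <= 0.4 False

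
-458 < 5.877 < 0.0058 False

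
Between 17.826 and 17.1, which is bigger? 17.826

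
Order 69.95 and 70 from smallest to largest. 69.95, 70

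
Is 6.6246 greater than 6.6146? Yes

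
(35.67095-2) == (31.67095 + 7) False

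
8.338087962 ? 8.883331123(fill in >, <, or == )<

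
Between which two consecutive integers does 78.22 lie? 78 and 79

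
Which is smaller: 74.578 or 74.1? 74.1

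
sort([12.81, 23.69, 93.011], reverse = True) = [93.011, 23.69, 12.81]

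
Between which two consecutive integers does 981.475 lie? 981 and 982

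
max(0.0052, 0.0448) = 0.0448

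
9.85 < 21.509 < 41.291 True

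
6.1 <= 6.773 True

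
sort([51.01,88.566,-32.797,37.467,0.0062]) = [-32.797,0.0062,37.467,51.01,88.566]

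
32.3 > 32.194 True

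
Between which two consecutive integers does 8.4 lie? 8 and 9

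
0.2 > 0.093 True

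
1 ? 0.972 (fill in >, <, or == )>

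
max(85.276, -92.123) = 85.276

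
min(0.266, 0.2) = 0.2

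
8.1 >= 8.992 False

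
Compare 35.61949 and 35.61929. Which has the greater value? 35.61949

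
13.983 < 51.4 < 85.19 True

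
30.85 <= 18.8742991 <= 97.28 False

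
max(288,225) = 288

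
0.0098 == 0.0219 False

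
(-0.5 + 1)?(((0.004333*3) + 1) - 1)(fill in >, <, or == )>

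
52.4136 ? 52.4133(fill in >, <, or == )>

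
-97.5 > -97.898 True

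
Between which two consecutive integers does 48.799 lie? 48 and 49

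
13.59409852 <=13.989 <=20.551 True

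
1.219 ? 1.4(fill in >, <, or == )<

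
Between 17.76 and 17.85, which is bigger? 17.85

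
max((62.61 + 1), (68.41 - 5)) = 63.61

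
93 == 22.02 False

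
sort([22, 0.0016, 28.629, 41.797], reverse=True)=[41.797, 28.629, 22, 0.0016]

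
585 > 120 True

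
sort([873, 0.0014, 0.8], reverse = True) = [873, 0.8, 0.0014]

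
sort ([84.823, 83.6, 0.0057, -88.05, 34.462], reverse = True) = [84.823, 83.6, 34.462, 0.0057, -88.05]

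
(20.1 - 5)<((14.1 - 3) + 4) False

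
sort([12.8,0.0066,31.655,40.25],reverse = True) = [40.25,31.655,12.8,0.0066]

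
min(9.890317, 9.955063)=9.890317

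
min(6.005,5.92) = 5.92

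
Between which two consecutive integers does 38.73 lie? 38 and 39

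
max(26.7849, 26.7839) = 26.7849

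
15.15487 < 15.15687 True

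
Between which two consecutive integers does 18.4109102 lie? 18 and 19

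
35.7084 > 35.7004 True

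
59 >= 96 False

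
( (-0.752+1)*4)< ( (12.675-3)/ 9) True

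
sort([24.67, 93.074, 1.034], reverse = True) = [93.074, 24.67, 1.034]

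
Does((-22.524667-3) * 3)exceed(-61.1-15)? No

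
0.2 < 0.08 False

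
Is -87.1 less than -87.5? No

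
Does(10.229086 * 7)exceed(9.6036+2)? Yes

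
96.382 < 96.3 False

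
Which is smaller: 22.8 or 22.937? 22.8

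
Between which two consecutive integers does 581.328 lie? 581 and 582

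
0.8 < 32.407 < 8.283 False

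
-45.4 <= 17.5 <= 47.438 True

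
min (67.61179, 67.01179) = 67.01179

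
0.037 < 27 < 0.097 False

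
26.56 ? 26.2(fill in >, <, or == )>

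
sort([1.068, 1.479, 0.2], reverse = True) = [1.479, 1.068, 0.2]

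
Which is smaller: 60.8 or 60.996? 60.8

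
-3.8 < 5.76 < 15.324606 True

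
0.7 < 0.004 False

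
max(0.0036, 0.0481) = 0.0481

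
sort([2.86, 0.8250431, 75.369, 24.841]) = [0.8250431, 2.86, 24.841, 75.369]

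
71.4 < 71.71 True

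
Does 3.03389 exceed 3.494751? No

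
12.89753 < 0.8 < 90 False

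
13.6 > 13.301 True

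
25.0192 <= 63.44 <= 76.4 True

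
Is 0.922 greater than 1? No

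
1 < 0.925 False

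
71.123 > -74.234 True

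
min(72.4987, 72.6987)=72.4987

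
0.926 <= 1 True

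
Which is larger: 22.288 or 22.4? 22.4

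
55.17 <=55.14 False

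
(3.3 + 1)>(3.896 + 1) False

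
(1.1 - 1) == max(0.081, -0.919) False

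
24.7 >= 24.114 True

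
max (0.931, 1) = 1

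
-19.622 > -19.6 False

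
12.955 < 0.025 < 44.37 False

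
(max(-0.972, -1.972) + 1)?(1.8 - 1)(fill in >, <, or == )<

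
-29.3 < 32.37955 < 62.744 True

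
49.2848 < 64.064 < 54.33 False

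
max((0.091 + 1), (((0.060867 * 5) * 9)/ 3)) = 1.091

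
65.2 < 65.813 True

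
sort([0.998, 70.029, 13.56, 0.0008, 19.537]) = [0.0008, 0.998, 13.56, 19.537, 70.029]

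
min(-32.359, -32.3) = -32.359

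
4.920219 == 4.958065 False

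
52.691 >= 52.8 False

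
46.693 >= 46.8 False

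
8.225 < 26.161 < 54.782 True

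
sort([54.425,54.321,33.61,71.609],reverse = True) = [71.609,54.425,54.321,33.61]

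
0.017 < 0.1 True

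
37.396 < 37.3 False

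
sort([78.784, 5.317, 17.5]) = [5.317, 17.5, 78.784]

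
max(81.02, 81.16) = 81.16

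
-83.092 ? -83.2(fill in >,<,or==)>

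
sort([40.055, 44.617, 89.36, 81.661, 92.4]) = [40.055, 44.617, 81.661, 89.36, 92.4]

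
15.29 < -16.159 False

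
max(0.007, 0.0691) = 0.0691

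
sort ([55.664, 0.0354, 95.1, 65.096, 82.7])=[0.0354, 55.664, 65.096, 82.7, 95.1]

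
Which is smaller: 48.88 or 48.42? 48.42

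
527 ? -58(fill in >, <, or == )>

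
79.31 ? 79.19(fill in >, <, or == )>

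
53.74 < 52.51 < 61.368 False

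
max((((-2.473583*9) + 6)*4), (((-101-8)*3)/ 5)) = -65.048988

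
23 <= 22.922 False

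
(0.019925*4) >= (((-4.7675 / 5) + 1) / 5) True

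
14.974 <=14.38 False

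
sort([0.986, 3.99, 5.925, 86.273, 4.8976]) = [0.986, 3.99, 4.8976, 5.925, 86.273]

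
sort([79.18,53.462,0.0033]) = [0.0033,53.462,79.18]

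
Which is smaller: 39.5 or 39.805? 39.5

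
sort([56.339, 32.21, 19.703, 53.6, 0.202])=[0.202, 19.703, 32.21, 53.6, 56.339]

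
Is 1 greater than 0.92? Yes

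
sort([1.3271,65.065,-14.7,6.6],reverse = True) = [65.065,6.6,1.3271,-14.7]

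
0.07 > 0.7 False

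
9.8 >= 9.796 True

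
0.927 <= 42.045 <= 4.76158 False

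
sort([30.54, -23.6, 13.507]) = [-23.6, 13.507, 30.54]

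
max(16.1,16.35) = 16.35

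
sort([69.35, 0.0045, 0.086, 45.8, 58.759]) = [0.0045, 0.086, 45.8, 58.759, 69.35]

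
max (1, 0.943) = 1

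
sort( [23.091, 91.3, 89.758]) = [23.091, 89.758, 91.3]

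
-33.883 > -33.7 False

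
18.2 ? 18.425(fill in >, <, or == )<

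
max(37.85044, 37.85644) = 37.85644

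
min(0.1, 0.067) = 0.067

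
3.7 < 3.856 True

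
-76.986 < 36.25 True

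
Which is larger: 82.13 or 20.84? 82.13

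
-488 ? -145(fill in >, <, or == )<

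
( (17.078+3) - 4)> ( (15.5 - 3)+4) False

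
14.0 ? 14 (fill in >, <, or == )==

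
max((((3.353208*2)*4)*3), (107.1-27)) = 80.476992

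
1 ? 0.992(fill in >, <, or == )>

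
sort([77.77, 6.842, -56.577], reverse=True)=[77.77, 6.842, -56.577]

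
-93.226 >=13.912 False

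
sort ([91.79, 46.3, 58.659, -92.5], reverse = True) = [91.79, 58.659, 46.3, -92.5]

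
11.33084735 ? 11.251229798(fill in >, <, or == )>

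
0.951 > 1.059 False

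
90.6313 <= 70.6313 False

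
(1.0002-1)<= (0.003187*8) True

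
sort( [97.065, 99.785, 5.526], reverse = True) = [99.785, 97.065, 5.526]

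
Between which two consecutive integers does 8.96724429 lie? 8 and 9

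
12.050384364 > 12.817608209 False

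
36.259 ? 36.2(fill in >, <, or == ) >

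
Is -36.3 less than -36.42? No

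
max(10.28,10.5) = 10.5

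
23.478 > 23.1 True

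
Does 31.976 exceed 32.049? No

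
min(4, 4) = 4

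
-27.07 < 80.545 True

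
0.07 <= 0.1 True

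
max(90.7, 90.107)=90.7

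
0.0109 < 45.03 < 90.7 True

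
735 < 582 False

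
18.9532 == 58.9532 False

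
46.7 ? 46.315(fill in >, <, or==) >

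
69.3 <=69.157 False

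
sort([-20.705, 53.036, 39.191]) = [-20.705, 39.191, 53.036]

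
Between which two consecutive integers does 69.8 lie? 69 and 70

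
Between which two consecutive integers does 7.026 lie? 7 and 8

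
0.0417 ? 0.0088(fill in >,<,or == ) >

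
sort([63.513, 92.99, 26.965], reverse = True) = [92.99, 63.513, 26.965]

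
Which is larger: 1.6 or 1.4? 1.6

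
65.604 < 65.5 False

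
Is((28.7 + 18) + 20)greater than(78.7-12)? No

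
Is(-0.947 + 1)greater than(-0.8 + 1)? No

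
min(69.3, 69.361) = 69.3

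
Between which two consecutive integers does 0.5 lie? 0 and 1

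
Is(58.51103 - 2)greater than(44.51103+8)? Yes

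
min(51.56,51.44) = 51.44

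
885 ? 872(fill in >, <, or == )>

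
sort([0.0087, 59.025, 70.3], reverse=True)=[70.3, 59.025, 0.0087]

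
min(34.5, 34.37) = 34.37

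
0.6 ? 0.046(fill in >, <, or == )>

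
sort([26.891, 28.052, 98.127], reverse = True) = [98.127, 28.052, 26.891]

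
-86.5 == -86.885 False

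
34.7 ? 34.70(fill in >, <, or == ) ==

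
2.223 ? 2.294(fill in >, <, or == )<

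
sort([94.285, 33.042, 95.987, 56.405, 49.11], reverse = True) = [95.987, 94.285, 56.405, 49.11, 33.042]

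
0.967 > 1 False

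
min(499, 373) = 373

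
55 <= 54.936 False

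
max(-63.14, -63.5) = -63.14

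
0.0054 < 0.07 True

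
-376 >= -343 False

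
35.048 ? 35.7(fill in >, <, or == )<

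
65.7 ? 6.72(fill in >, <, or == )>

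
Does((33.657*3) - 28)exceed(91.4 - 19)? Yes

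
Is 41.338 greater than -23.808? Yes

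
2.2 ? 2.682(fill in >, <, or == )<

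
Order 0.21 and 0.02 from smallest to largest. 0.02, 0.21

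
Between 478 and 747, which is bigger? 747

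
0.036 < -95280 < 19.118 False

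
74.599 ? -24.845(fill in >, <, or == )>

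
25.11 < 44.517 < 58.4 True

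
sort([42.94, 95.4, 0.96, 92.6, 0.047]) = [0.047, 0.96, 42.94, 92.6, 95.4]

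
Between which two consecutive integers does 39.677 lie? 39 and 40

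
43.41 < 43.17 False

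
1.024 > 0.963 True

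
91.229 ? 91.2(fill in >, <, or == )>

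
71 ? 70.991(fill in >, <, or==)>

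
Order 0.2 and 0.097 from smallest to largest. 0.097, 0.2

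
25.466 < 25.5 True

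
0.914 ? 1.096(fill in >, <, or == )<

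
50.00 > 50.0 False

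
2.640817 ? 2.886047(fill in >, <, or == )<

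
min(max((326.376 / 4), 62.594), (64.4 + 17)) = 81.4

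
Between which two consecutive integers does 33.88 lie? 33 and 34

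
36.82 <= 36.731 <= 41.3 False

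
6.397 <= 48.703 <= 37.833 False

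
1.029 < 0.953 False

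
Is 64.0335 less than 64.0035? No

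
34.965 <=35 True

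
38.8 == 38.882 False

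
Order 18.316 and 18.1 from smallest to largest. 18.1, 18.316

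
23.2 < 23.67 True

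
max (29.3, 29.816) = 29.816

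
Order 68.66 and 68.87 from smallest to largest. 68.66, 68.87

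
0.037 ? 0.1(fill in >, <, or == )<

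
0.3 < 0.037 False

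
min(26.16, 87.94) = 26.16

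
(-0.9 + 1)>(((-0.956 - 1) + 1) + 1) True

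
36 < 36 False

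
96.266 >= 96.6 False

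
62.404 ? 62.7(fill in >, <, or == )<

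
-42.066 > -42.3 True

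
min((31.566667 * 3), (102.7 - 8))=94.7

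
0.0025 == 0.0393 False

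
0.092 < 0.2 True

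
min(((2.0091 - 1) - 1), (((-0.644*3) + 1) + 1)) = 0.0091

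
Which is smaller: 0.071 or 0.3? 0.071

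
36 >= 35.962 True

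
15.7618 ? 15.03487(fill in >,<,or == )>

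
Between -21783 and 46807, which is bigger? 46807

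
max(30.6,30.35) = 30.6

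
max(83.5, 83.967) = 83.967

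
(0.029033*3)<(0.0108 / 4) False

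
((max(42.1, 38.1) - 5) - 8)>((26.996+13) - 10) False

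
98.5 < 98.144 False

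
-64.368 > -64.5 True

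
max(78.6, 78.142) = 78.6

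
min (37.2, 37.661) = 37.2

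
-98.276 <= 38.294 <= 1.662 False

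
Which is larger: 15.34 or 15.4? 15.4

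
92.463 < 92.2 False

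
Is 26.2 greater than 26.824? No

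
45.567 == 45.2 False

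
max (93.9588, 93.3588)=93.9588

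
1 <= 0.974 False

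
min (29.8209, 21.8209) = 21.8209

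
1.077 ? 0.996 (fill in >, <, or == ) >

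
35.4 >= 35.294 True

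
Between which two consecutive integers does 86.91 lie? 86 and 87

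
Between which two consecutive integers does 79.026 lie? 79 and 80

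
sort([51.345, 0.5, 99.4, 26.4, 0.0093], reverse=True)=[99.4, 51.345, 26.4, 0.5, 0.0093]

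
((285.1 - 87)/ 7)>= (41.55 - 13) False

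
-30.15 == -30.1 False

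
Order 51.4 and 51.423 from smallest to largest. 51.4, 51.423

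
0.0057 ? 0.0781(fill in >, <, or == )<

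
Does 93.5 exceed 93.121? Yes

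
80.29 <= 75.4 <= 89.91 False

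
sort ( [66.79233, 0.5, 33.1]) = [0.5, 33.1, 66.79233]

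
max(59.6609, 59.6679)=59.6679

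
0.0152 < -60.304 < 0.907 False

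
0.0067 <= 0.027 True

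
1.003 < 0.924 False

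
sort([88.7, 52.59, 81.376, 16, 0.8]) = [0.8, 16, 52.59, 81.376, 88.7]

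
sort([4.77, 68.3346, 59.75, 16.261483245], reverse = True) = [68.3346, 59.75, 16.261483245, 4.77]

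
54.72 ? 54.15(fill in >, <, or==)>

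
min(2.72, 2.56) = 2.56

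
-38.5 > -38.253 False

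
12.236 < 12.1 False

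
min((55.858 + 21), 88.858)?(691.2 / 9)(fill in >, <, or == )>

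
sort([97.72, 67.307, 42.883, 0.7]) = [0.7, 42.883, 67.307, 97.72]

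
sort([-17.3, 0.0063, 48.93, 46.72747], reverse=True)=[48.93, 46.72747, 0.0063, -17.3]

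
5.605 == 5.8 False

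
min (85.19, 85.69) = 85.19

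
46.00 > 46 False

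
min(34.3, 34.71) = 34.3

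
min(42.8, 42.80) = 42.8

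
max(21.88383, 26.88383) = 26.88383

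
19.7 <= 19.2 False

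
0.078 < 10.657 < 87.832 True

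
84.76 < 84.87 True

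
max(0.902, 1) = 1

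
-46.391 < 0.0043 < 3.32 True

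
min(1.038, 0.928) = 0.928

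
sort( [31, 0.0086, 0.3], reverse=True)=[31, 0.3, 0.0086]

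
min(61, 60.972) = 60.972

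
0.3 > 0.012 True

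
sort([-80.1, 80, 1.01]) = [-80.1, 1.01, 80]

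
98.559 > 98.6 False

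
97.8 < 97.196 False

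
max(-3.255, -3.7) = -3.255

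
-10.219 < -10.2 True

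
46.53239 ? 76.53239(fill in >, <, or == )<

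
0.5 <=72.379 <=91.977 True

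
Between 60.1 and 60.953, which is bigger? 60.953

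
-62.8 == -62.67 False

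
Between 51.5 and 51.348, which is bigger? 51.5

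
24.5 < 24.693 True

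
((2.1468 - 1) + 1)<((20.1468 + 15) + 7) True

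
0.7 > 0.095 True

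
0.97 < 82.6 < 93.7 True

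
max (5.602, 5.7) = 5.7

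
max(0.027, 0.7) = 0.7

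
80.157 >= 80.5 False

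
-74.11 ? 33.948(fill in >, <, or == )<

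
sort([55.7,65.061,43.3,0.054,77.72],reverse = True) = [77.72,65.061,55.7,43.3,0.054]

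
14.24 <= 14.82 True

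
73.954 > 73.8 True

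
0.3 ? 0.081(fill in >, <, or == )>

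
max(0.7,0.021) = 0.7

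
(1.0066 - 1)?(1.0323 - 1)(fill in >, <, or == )<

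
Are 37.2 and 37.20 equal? Yes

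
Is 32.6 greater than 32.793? No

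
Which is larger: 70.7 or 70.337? 70.7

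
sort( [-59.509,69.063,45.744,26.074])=[-59.509,26.074,45.744,69.063]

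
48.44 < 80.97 True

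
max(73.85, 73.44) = 73.85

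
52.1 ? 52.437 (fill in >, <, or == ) <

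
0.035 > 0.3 False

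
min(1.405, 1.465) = 1.405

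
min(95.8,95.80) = 95.8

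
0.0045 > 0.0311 False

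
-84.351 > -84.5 True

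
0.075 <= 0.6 True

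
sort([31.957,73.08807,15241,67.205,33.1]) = [31.957,33.1,67.205,73.08807,15241]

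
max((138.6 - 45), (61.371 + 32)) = 93.6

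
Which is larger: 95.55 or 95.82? 95.82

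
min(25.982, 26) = 25.982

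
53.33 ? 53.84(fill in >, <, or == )<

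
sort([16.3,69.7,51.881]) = [16.3,51.881,69.7]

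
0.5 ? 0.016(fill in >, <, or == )>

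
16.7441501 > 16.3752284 True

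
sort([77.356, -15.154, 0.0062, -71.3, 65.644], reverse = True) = [77.356, 65.644, 0.0062, -15.154, -71.3]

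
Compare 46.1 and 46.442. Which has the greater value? 46.442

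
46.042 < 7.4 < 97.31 False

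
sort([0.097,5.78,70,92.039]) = [0.097,5.78,70,92.039]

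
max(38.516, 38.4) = 38.516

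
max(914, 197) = 914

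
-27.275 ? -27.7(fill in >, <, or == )>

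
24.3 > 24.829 False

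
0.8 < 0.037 False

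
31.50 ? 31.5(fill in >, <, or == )==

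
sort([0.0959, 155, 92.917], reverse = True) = [155, 92.917, 0.0959]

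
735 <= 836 True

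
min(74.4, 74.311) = 74.311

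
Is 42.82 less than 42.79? No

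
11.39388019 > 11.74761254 False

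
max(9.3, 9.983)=9.983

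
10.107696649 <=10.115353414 True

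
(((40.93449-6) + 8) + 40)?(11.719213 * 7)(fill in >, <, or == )>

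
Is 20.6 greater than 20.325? Yes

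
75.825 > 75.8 True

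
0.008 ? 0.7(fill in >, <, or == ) <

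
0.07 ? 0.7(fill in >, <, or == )<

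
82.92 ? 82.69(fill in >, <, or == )>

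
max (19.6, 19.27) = 19.6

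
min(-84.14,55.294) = -84.14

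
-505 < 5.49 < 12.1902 True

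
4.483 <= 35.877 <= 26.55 False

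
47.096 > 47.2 False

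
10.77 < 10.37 False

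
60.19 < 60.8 True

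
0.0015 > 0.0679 False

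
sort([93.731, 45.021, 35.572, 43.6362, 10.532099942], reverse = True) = [93.731, 45.021, 43.6362, 35.572, 10.532099942]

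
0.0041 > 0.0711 False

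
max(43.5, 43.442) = 43.5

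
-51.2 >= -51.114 False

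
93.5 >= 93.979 False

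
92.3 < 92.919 True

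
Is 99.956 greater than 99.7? Yes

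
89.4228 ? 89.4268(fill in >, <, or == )<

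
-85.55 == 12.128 False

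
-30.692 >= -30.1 False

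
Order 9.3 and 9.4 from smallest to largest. 9.3, 9.4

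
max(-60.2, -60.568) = -60.2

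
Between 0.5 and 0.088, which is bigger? 0.5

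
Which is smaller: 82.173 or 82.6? 82.173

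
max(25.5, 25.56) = 25.56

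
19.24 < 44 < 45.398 True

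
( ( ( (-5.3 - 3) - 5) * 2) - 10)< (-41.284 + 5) True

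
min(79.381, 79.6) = 79.381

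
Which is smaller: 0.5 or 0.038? 0.038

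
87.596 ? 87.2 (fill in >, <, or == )>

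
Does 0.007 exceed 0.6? No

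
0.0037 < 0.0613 True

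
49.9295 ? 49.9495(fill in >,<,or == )<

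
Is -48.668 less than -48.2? Yes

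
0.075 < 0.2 True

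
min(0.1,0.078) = 0.078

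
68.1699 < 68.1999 True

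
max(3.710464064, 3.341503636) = 3.710464064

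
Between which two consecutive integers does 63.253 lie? 63 and 64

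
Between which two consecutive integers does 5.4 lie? 5 and 6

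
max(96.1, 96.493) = 96.493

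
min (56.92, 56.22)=56.22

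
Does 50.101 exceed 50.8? No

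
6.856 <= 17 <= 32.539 True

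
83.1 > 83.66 False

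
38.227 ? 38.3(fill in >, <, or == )<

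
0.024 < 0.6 True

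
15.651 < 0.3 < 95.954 False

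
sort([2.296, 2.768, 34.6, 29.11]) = [2.296, 2.768, 29.11, 34.6]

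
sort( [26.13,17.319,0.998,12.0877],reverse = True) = [26.13,17.319,12.0877,0.998]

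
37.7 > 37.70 False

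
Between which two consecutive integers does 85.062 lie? 85 and 86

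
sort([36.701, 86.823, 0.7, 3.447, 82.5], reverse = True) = [86.823, 82.5, 36.701, 3.447, 0.7]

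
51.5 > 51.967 False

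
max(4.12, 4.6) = 4.6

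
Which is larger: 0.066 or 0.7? 0.7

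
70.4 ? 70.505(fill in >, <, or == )<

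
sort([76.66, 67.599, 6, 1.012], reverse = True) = [76.66, 67.599, 6, 1.012]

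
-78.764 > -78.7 False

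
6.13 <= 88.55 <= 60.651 False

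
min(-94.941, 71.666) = -94.941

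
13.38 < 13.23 False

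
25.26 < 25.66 True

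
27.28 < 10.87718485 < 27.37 False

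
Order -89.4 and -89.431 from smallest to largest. -89.431, -89.4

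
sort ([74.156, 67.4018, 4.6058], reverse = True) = [74.156, 67.4018, 4.6058]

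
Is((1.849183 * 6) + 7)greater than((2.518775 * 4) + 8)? Yes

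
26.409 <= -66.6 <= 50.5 False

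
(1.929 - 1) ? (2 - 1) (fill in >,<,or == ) <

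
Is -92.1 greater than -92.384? Yes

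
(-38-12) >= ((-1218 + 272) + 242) True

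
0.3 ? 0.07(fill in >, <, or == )>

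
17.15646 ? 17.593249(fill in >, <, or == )<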